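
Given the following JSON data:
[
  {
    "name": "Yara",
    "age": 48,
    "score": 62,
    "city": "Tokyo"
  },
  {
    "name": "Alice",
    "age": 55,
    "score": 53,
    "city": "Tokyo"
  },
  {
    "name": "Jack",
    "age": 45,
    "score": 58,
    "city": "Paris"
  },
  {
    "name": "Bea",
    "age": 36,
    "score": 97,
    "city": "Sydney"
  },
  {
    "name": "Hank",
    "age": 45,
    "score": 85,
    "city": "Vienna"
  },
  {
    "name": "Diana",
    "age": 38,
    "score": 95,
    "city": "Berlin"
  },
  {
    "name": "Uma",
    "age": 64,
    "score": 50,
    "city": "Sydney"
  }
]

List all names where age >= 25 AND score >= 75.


Checking both conditions:
  Yara (age=48, score=62) -> no
  Alice (age=55, score=53) -> no
  Jack (age=45, score=58) -> no
  Bea (age=36, score=97) -> YES
  Hank (age=45, score=85) -> YES
  Diana (age=38, score=95) -> YES
  Uma (age=64, score=50) -> no


ANSWER: Bea, Hank, Diana


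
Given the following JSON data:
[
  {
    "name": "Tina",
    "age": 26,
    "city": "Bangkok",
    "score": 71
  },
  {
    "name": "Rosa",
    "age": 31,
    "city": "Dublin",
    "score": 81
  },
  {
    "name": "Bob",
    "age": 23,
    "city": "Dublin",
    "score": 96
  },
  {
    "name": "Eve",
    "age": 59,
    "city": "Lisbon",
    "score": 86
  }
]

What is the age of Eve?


Looking up record where name = Eve
Record index: 3
Field 'age' = 59

ANSWER: 59


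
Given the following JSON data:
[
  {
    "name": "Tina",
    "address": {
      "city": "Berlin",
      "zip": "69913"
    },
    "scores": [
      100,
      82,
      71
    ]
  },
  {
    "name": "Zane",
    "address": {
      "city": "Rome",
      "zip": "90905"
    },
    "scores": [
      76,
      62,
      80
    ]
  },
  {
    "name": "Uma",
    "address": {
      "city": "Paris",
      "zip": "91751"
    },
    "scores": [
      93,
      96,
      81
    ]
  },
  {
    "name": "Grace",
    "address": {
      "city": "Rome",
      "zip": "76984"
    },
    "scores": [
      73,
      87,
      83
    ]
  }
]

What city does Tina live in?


Path: records[0].address.city
Value: Berlin

ANSWER: Berlin


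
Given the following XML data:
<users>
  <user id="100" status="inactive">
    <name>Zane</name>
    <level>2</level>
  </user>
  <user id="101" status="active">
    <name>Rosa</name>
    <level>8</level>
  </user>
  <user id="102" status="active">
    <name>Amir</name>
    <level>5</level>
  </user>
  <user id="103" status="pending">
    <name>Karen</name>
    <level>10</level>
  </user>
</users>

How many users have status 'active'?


Counting users with status='active':
  Rosa (id=101) -> MATCH
  Amir (id=102) -> MATCH
Count: 2

ANSWER: 2


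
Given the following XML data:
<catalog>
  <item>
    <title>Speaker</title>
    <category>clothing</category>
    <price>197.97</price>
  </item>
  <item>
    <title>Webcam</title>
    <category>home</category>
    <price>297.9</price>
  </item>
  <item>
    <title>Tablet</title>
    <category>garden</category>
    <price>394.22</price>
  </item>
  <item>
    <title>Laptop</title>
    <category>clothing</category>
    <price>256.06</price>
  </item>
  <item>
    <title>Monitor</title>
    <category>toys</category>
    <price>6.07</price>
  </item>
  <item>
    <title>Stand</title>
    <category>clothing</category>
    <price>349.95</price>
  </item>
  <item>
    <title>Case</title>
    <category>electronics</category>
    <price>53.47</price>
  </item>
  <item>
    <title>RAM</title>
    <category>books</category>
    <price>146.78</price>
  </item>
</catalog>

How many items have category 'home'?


Scanning <item> elements for <category>home</category>:
  Item 2: Webcam -> MATCH
Count: 1

ANSWER: 1


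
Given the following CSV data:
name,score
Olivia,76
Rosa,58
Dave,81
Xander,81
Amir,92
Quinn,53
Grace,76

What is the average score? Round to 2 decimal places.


Scores: 76, 58, 81, 81, 92, 53, 76
Sum = 517
Count = 7
Average = 517 / 7 = 73.86

ANSWER: 73.86


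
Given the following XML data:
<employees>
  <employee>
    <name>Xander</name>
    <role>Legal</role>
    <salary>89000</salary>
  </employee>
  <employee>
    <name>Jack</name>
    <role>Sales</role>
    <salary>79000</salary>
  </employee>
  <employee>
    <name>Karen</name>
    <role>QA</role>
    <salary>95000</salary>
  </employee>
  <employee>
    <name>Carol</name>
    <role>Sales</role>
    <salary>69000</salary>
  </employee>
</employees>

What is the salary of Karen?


Searching for <employee> with <name>Karen</name>
Found at position 3
<salary>95000</salary>

ANSWER: 95000


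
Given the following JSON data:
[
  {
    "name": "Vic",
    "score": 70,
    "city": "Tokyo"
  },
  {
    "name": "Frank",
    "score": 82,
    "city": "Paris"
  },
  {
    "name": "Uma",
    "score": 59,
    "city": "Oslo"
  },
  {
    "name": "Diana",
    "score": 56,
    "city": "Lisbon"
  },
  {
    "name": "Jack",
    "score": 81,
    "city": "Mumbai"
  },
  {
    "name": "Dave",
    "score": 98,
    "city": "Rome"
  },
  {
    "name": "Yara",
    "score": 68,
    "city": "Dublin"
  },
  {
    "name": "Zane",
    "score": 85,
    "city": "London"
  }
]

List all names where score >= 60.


Filtering records where score >= 60:
  Vic (score=70) -> YES
  Frank (score=82) -> YES
  Uma (score=59) -> no
  Diana (score=56) -> no
  Jack (score=81) -> YES
  Dave (score=98) -> YES
  Yara (score=68) -> YES
  Zane (score=85) -> YES


ANSWER: Vic, Frank, Jack, Dave, Yara, Zane


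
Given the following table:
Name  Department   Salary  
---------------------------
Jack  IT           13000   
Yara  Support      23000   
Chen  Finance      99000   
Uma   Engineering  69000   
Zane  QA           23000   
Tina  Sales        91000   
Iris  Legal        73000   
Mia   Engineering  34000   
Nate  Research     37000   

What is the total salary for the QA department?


QA department members:
  Zane: 23000
Total = 23000 = 23000

ANSWER: 23000


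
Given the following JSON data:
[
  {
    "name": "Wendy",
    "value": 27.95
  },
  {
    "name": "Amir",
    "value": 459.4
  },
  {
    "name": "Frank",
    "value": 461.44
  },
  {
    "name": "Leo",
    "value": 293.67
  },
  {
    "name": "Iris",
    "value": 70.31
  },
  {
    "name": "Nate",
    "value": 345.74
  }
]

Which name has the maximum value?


Comparing values:
  Wendy: 27.95
  Amir: 459.4
  Frank: 461.44
  Leo: 293.67
  Iris: 70.31
  Nate: 345.74
Maximum: Frank (461.44)

ANSWER: Frank


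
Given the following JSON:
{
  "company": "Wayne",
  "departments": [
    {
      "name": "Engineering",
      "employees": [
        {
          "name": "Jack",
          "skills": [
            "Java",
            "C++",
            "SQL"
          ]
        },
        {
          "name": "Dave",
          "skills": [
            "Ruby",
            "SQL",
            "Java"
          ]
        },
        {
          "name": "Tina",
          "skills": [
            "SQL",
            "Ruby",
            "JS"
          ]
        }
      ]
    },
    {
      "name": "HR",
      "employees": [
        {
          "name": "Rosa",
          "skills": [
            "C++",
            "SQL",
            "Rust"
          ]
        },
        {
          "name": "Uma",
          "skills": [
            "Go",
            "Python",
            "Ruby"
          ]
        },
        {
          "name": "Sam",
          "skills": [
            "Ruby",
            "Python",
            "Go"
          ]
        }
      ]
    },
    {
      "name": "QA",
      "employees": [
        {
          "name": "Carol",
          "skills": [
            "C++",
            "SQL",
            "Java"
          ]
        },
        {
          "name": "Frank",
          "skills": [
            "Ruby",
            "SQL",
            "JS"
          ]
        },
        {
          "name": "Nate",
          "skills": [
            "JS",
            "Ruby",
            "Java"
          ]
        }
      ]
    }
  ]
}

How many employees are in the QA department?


Path: departments[2].employees
Count: 3

ANSWER: 3


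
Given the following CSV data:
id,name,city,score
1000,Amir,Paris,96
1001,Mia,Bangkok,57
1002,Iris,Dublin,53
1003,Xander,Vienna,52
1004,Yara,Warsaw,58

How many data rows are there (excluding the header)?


Counting rows (excluding header):
Header: id,name,city,score
Data rows: 5

ANSWER: 5


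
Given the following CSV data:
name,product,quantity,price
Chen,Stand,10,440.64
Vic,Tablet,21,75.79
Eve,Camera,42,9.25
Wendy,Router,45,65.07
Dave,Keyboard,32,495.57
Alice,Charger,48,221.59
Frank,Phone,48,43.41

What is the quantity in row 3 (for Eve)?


Row 3: Eve
Column 'quantity' = 42

ANSWER: 42


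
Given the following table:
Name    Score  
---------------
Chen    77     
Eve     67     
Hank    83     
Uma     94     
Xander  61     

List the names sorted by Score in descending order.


Sorting by Score (descending):
  Uma: 94
  Hank: 83
  Chen: 77
  Eve: 67
  Xander: 61


ANSWER: Uma, Hank, Chen, Eve, Xander


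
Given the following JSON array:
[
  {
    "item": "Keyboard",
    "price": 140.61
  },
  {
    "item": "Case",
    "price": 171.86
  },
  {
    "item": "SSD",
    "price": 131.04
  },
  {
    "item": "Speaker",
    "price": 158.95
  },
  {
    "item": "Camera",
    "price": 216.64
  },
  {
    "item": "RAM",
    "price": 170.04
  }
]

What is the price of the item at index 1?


Array index 1 -> Case
price = 171.86

ANSWER: 171.86


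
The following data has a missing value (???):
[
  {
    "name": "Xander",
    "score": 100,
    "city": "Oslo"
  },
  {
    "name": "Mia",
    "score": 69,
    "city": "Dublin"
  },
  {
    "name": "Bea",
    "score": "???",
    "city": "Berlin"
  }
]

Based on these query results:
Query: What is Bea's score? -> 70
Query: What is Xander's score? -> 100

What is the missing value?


The missing value is Bea's score
From query: Bea's score = 70

ANSWER: 70


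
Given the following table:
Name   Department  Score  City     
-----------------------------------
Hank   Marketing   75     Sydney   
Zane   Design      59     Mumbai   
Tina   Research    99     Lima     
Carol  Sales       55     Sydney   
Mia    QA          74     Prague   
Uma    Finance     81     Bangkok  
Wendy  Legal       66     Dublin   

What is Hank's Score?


Row 1: Hank
Score = 75

ANSWER: 75


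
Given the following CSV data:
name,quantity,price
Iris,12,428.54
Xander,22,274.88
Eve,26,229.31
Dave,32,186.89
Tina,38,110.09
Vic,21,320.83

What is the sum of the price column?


Values in 'price' column:
  Row 1: 428.54
  Row 2: 274.88
  Row 3: 229.31
  Row 4: 186.89
  Row 5: 110.09
  Row 6: 320.83
Sum = 428.54 + 274.88 + 229.31 + 186.89 + 110.09 + 320.83 = 1550.54

ANSWER: 1550.54


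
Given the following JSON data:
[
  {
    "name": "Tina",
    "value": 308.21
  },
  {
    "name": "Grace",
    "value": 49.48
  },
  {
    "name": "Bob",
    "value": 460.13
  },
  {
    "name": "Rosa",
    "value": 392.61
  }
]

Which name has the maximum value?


Comparing values:
  Tina: 308.21
  Grace: 49.48
  Bob: 460.13
  Rosa: 392.61
Maximum: Bob (460.13)

ANSWER: Bob


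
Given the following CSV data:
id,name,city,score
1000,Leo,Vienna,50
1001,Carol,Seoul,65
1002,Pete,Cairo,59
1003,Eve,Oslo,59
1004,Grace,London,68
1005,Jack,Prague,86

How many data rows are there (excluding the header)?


Counting rows (excluding header):
Header: id,name,city,score
Data rows: 6

ANSWER: 6


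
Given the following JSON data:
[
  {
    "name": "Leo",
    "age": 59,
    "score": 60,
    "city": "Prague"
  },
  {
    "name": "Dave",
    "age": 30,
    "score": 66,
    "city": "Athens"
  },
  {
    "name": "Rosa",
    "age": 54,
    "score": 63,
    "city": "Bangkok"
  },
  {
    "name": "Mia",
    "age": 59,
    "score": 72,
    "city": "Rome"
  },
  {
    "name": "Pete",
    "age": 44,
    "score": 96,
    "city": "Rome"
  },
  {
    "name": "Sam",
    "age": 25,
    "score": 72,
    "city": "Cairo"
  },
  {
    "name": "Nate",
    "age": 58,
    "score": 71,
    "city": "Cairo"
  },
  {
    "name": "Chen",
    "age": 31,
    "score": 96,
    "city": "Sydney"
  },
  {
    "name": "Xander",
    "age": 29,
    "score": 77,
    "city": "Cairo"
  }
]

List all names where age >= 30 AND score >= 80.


Checking both conditions:
  Leo (age=59, score=60) -> no
  Dave (age=30, score=66) -> no
  Rosa (age=54, score=63) -> no
  Mia (age=59, score=72) -> no
  Pete (age=44, score=96) -> YES
  Sam (age=25, score=72) -> no
  Nate (age=58, score=71) -> no
  Chen (age=31, score=96) -> YES
  Xander (age=29, score=77) -> no


ANSWER: Pete, Chen


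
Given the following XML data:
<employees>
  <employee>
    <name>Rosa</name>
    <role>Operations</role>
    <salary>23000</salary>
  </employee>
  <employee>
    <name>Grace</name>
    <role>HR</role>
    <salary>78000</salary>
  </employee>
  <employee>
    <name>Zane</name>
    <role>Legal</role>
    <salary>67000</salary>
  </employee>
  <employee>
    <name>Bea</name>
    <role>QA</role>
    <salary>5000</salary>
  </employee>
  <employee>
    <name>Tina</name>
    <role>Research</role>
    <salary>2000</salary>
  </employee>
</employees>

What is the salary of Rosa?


Searching for <employee> with <name>Rosa</name>
Found at position 1
<salary>23000</salary>

ANSWER: 23000


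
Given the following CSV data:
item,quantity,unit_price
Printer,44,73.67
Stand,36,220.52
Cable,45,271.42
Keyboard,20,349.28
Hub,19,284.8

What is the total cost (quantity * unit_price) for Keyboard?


Row: Keyboard
quantity = 20
unit_price = 349.28
total = 20 * 349.28 = 6985.6

ANSWER: 6985.6


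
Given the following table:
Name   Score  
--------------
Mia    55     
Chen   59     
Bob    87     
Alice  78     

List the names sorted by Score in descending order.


Sorting by Score (descending):
  Bob: 87
  Alice: 78
  Chen: 59
  Mia: 55


ANSWER: Bob, Alice, Chen, Mia


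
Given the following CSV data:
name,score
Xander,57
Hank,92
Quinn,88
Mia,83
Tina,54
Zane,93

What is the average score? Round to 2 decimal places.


Scores: 57, 92, 88, 83, 54, 93
Sum = 467
Count = 6
Average = 467 / 6 = 77.83

ANSWER: 77.83


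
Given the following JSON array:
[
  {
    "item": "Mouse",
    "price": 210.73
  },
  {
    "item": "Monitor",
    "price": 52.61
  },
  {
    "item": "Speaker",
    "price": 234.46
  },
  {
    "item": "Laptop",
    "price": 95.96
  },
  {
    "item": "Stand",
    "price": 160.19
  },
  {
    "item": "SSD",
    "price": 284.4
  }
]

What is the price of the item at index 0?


Array index 0 -> Mouse
price = 210.73

ANSWER: 210.73


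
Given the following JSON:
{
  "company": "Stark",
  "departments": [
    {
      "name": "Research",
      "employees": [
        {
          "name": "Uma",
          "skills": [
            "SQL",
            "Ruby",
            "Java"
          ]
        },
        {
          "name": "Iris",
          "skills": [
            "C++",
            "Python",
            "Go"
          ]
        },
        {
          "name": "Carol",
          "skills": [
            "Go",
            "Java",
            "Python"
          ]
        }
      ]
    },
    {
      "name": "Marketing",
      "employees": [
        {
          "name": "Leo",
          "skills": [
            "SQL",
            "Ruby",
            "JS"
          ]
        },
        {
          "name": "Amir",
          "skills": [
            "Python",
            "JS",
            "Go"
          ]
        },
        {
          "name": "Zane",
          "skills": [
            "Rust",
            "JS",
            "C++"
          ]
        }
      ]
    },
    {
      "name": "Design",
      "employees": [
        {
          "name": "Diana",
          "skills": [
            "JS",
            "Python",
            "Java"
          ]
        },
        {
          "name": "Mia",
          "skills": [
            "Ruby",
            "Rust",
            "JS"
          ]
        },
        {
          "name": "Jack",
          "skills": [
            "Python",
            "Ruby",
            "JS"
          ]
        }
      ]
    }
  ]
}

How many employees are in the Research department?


Path: departments[0].employees
Count: 3

ANSWER: 3


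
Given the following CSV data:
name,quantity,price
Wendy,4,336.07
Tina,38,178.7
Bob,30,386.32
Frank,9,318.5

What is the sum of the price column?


Values in 'price' column:
  Row 1: 336.07
  Row 2: 178.7
  Row 3: 386.32
  Row 4: 318.5
Sum = 336.07 + 178.7 + 386.32 + 318.5 = 1219.59

ANSWER: 1219.59


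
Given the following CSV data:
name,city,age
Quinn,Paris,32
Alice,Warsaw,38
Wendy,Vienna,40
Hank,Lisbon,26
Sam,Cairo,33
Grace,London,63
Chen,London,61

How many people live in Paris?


Scanning city column for 'Paris':
  Row 1: Quinn -> MATCH
Total matches: 1

ANSWER: 1


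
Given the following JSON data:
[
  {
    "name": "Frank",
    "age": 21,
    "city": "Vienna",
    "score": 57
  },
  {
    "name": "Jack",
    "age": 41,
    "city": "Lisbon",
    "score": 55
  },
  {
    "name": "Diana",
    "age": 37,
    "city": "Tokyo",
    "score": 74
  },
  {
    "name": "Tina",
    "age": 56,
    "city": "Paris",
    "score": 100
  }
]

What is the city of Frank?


Looking up record where name = Frank
Record index: 0
Field 'city' = Vienna

ANSWER: Vienna


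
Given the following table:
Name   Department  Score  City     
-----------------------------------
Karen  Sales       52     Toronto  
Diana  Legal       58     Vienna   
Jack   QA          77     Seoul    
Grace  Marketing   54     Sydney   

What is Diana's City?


Row 2: Diana
City = Vienna

ANSWER: Vienna


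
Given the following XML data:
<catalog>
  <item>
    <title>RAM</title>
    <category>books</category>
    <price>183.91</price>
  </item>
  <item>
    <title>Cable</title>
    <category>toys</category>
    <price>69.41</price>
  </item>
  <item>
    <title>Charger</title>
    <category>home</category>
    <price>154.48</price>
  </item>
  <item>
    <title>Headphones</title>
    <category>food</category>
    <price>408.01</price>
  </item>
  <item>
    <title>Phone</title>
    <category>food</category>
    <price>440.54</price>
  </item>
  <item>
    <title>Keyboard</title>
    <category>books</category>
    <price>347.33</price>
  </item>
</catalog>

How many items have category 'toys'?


Scanning <item> elements for <category>toys</category>:
  Item 2: Cable -> MATCH
Count: 1

ANSWER: 1


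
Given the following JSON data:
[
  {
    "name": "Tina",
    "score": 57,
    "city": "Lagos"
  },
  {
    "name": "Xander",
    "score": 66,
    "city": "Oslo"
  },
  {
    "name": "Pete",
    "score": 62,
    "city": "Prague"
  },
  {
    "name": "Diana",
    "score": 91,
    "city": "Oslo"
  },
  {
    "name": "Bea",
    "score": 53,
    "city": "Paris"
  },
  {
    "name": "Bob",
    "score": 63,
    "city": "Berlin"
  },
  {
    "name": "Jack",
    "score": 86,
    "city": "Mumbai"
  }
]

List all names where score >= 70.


Filtering records where score >= 70:
  Tina (score=57) -> no
  Xander (score=66) -> no
  Pete (score=62) -> no
  Diana (score=91) -> YES
  Bea (score=53) -> no
  Bob (score=63) -> no
  Jack (score=86) -> YES


ANSWER: Diana, Jack


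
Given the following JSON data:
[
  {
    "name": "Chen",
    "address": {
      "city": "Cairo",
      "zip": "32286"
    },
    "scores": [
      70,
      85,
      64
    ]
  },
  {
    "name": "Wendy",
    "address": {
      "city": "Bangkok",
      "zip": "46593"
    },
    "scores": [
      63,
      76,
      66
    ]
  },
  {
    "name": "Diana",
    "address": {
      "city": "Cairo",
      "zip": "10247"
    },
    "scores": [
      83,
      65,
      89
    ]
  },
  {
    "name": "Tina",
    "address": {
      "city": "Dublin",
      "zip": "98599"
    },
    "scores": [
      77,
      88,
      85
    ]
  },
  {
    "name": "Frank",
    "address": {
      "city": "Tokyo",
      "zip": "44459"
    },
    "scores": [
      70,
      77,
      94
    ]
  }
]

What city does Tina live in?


Path: records[3].address.city
Value: Dublin

ANSWER: Dublin


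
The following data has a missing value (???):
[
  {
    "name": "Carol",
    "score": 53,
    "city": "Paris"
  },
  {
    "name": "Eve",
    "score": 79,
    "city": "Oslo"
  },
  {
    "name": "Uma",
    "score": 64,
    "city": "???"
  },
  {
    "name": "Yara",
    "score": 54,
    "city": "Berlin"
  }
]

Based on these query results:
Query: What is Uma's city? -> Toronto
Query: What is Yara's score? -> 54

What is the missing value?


The missing value is Uma's city
From query: Uma's city = Toronto

ANSWER: Toronto


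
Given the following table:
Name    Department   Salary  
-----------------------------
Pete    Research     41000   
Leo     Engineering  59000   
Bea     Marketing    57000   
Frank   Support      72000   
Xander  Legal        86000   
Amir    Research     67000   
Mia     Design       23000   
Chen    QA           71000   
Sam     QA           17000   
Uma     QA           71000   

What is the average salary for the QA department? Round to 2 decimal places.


QA department members:
  Chen: 71000
  Sam: 17000
  Uma: 71000
Sum = 159000
Count = 3
Average = 159000 / 3 = 53000.00

ANSWER: 53000.00


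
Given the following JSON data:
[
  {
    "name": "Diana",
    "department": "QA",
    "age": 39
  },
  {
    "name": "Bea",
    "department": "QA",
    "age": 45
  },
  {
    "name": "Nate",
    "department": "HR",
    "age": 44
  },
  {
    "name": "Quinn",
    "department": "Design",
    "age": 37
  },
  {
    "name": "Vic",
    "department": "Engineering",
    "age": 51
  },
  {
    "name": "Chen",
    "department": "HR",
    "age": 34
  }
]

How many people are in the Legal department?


Scanning records for department = Legal
  No matches found
Count: 0

ANSWER: 0


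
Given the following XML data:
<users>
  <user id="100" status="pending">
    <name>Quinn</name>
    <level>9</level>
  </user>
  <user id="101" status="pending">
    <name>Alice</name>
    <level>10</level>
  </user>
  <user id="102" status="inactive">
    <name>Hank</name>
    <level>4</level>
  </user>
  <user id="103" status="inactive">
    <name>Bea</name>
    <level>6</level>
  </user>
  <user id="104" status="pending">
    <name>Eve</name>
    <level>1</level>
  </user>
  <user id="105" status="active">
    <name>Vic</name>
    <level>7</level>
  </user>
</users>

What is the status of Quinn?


Finding user with name = Quinn
user id="100" status="pending"

ANSWER: pending


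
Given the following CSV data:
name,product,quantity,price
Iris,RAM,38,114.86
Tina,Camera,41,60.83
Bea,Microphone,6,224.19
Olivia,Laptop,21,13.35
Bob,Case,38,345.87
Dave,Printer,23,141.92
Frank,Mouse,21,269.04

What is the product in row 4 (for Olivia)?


Row 4: Olivia
Column 'product' = Laptop

ANSWER: Laptop


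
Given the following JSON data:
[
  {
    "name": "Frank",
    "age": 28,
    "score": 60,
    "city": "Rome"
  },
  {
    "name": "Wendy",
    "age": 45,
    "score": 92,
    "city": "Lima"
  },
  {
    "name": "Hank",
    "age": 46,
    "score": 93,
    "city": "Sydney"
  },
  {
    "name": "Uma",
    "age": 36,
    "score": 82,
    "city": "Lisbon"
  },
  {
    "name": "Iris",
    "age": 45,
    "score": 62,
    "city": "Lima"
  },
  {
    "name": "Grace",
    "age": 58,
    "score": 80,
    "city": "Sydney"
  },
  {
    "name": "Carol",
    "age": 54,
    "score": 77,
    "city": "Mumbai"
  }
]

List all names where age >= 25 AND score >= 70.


Checking both conditions:
  Frank (age=28, score=60) -> no
  Wendy (age=45, score=92) -> YES
  Hank (age=46, score=93) -> YES
  Uma (age=36, score=82) -> YES
  Iris (age=45, score=62) -> no
  Grace (age=58, score=80) -> YES
  Carol (age=54, score=77) -> YES


ANSWER: Wendy, Hank, Uma, Grace, Carol


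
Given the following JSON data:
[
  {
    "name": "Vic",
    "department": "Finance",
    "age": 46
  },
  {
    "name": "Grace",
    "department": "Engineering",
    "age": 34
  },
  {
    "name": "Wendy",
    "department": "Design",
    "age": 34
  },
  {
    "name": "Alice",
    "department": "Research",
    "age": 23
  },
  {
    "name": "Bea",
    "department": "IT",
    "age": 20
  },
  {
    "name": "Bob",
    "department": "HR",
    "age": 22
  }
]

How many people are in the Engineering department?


Scanning records for department = Engineering
  Record 1: Grace
Count: 1

ANSWER: 1


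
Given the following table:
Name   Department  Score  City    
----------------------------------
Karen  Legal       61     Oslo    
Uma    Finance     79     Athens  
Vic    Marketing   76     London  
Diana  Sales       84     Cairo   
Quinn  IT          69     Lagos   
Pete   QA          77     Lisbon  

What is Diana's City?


Row 4: Diana
City = Cairo

ANSWER: Cairo


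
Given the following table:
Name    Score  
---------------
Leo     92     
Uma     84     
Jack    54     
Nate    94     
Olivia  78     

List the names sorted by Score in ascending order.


Sorting by Score (ascending):
  Jack: 54
  Olivia: 78
  Uma: 84
  Leo: 92
  Nate: 94


ANSWER: Jack, Olivia, Uma, Leo, Nate


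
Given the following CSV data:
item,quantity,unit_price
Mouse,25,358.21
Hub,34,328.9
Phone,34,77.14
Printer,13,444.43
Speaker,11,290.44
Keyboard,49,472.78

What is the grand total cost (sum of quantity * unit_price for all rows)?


Computing row totals:
  Mouse: 25 * 358.21 = 8955.25
  Hub: 34 * 328.9 = 11182.6
  Phone: 34 * 77.14 = 2622.76
  Printer: 13 * 444.43 = 5777.59
  Speaker: 11 * 290.44 = 3194.84
  Keyboard: 49 * 472.78 = 23166.22
Grand total = 8955.25 + 11182.6 + 2622.76 + 5777.59 + 3194.84 + 23166.22 = 54899.26

ANSWER: 54899.26


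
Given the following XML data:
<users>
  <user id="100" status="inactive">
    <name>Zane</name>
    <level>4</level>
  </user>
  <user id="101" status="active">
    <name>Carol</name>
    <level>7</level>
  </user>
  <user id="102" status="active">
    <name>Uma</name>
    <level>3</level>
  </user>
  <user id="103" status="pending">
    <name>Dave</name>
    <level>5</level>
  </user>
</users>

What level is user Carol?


Finding user: Carol
<level>7</level>

ANSWER: 7


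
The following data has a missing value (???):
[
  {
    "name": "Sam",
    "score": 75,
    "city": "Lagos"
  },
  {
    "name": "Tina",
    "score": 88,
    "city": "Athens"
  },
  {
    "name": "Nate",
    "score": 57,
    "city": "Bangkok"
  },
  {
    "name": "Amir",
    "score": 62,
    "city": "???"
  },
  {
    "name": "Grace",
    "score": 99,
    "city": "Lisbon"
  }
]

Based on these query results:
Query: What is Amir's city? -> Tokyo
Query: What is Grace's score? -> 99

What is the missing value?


The missing value is Amir's city
From query: Amir's city = Tokyo

ANSWER: Tokyo


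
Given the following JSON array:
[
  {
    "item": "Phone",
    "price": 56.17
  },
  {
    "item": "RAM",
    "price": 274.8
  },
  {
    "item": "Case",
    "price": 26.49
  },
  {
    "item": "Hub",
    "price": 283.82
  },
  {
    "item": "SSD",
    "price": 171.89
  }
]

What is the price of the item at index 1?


Array index 1 -> RAM
price = 274.8

ANSWER: 274.8


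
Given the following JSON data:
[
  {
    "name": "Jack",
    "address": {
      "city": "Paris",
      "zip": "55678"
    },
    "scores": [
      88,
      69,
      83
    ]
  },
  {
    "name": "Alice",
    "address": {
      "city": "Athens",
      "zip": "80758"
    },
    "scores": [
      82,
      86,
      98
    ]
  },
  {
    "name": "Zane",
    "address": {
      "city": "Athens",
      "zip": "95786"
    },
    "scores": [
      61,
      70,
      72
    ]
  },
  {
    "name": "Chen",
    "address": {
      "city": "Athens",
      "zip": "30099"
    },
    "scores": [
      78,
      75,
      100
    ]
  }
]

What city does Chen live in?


Path: records[3].address.city
Value: Athens

ANSWER: Athens


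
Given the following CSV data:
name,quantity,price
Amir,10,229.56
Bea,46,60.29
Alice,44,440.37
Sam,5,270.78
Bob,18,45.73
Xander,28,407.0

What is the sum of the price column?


Values in 'price' column:
  Row 1: 229.56
  Row 2: 60.29
  Row 3: 440.37
  Row 4: 270.78
  Row 5: 45.73
  Row 6: 407.0
Sum = 229.56 + 60.29 + 440.37 + 270.78 + 45.73 + 407.0 = 1453.73

ANSWER: 1453.73


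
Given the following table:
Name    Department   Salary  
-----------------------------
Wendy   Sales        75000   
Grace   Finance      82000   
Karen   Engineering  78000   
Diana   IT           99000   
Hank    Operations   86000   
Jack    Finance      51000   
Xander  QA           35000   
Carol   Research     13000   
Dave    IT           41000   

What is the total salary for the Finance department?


Finance department members:
  Grace: 82000
  Jack: 51000
Total = 82000 + 51000 = 133000

ANSWER: 133000


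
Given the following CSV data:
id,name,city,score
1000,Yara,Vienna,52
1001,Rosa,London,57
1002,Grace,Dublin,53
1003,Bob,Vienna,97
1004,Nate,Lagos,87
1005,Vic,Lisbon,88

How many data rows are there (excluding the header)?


Counting rows (excluding header):
Header: id,name,city,score
Data rows: 6

ANSWER: 6


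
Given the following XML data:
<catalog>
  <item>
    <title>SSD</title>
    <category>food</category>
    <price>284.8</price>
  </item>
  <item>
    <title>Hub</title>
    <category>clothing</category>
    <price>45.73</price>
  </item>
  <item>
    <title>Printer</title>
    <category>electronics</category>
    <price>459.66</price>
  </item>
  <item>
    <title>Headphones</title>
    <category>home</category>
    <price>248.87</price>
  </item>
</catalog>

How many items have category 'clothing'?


Scanning <item> elements for <category>clothing</category>:
  Item 2: Hub -> MATCH
Count: 1

ANSWER: 1


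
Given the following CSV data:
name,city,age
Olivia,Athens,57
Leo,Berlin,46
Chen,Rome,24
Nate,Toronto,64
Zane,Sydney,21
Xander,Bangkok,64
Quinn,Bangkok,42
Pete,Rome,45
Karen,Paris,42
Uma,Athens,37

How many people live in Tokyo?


Scanning city column for 'Tokyo':
Total matches: 0

ANSWER: 0


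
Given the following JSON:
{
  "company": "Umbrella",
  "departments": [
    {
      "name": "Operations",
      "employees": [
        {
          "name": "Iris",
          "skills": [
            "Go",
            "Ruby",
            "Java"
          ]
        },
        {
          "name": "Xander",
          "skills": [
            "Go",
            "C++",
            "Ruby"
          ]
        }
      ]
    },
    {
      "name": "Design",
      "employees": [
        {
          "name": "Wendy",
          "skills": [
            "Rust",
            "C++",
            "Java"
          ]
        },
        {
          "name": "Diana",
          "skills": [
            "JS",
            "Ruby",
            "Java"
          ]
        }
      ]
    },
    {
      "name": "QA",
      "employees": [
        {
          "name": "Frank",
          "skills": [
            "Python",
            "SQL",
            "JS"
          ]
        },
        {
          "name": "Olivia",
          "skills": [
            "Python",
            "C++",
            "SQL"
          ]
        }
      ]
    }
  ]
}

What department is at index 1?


Path: departments[1].name
Value: Design

ANSWER: Design


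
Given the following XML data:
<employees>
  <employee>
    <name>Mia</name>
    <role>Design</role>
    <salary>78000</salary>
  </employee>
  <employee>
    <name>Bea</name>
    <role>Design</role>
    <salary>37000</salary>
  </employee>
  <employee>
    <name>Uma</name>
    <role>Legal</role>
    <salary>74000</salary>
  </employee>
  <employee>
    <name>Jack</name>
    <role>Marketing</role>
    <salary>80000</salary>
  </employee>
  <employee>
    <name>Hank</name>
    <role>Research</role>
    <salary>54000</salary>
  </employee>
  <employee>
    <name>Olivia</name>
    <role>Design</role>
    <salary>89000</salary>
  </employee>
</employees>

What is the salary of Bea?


Searching for <employee> with <name>Bea</name>
Found at position 2
<salary>37000</salary>

ANSWER: 37000


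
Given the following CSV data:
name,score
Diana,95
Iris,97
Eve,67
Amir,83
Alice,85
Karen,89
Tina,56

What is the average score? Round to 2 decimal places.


Scores: 95, 97, 67, 83, 85, 89, 56
Sum = 572
Count = 7
Average = 572 / 7 = 81.71

ANSWER: 81.71


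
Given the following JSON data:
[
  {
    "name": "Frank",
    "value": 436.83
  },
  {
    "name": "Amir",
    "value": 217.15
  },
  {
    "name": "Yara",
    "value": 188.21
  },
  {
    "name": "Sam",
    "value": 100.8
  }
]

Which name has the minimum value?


Comparing values:
  Frank: 436.83
  Amir: 217.15
  Yara: 188.21
  Sam: 100.8
Minimum: Sam (100.8)

ANSWER: Sam


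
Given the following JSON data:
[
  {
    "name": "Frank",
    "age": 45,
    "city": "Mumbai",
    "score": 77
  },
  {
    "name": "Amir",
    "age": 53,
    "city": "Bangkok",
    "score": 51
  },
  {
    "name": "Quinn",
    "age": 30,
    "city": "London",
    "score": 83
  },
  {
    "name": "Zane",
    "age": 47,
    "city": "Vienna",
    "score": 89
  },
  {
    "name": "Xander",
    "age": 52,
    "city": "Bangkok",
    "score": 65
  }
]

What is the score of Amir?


Looking up record where name = Amir
Record index: 1
Field 'score' = 51

ANSWER: 51


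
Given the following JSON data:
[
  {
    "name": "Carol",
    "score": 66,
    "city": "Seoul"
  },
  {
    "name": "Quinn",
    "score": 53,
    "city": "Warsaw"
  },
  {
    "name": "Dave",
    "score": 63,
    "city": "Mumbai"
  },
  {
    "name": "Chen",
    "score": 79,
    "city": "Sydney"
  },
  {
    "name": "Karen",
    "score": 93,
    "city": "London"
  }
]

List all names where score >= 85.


Filtering records where score >= 85:
  Carol (score=66) -> no
  Quinn (score=53) -> no
  Dave (score=63) -> no
  Chen (score=79) -> no
  Karen (score=93) -> YES


ANSWER: Karen


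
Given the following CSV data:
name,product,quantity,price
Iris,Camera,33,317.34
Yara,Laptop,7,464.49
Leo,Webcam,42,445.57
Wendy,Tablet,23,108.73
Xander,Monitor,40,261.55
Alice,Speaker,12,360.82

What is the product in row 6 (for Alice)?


Row 6: Alice
Column 'product' = Speaker

ANSWER: Speaker


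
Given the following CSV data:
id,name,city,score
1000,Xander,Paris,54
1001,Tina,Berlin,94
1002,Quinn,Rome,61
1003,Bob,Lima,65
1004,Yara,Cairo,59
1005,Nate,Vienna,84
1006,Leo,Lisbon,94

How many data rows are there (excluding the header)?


Counting rows (excluding header):
Header: id,name,city,score
Data rows: 7

ANSWER: 7


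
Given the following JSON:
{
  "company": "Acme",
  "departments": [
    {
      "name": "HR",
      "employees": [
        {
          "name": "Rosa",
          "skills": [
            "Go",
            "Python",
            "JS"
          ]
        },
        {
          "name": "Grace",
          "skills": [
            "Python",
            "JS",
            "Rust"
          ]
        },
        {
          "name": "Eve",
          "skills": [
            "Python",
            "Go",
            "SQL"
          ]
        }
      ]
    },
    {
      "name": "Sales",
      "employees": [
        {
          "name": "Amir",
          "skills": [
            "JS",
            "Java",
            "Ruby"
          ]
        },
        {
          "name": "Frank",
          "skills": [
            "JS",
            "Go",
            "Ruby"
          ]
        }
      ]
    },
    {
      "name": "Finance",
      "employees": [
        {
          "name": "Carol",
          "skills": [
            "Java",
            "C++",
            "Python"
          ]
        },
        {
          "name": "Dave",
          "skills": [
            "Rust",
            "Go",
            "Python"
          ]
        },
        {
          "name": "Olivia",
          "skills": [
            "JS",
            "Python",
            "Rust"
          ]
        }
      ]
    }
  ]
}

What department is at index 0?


Path: departments[0].name
Value: HR

ANSWER: HR


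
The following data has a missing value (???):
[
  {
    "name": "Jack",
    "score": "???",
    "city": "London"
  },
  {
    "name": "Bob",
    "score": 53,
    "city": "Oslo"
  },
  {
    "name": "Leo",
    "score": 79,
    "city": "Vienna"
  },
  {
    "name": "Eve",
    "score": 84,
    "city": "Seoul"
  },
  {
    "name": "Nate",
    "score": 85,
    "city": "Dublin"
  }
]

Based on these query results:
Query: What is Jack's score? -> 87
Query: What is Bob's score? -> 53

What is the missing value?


The missing value is Jack's score
From query: Jack's score = 87

ANSWER: 87


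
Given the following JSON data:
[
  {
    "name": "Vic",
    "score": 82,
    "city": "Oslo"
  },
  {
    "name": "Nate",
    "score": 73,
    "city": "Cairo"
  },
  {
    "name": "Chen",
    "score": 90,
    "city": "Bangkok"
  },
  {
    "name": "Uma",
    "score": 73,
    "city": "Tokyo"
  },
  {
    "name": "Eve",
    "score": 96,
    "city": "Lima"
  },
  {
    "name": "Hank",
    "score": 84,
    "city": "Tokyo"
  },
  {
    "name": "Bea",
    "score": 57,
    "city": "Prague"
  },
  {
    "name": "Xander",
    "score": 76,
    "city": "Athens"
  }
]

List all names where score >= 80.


Filtering records where score >= 80:
  Vic (score=82) -> YES
  Nate (score=73) -> no
  Chen (score=90) -> YES
  Uma (score=73) -> no
  Eve (score=96) -> YES
  Hank (score=84) -> YES
  Bea (score=57) -> no
  Xander (score=76) -> no


ANSWER: Vic, Chen, Eve, Hank


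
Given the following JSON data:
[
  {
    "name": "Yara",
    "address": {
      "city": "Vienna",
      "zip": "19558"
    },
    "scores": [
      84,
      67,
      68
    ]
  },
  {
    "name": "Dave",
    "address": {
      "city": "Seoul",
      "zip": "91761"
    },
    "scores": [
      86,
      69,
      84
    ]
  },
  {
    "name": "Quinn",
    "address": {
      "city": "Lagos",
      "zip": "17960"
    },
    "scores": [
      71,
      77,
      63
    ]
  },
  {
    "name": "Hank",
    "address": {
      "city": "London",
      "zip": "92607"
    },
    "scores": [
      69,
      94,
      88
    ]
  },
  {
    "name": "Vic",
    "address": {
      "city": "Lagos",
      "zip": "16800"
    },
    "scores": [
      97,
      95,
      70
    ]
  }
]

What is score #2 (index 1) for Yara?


Path: records[0].scores[1]
Value: 67

ANSWER: 67


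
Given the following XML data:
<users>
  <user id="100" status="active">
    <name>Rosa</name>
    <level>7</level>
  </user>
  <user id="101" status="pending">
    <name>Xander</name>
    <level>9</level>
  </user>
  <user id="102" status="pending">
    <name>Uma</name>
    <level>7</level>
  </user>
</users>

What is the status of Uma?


Finding user with name = Uma
user id="102" status="pending"

ANSWER: pending


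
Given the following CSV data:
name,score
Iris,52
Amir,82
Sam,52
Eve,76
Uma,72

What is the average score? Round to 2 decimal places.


Scores: 52, 82, 52, 76, 72
Sum = 334
Count = 5
Average = 334 / 5 = 66.80

ANSWER: 66.80


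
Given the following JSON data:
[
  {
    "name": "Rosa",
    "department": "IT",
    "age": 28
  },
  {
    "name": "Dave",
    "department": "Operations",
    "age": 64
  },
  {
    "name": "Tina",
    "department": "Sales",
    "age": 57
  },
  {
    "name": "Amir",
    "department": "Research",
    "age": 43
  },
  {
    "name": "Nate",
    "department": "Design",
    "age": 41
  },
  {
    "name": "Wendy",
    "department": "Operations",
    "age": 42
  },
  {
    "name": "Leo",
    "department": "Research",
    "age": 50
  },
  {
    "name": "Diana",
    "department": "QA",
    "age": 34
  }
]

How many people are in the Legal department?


Scanning records for department = Legal
  No matches found
Count: 0

ANSWER: 0


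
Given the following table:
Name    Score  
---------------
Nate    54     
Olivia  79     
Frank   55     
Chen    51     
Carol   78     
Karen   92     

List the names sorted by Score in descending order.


Sorting by Score (descending):
  Karen: 92
  Olivia: 79
  Carol: 78
  Frank: 55
  Nate: 54
  Chen: 51


ANSWER: Karen, Olivia, Carol, Frank, Nate, Chen


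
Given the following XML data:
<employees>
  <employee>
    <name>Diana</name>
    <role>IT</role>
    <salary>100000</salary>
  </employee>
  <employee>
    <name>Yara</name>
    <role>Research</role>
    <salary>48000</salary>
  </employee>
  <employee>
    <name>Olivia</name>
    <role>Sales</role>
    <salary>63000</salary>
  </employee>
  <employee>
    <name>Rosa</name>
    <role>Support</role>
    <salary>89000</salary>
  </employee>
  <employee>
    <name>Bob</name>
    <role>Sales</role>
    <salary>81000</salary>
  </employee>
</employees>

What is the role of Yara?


Searching for <employee> with <name>Yara</name>
Found at position 2
<role>Research</role>

ANSWER: Research
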